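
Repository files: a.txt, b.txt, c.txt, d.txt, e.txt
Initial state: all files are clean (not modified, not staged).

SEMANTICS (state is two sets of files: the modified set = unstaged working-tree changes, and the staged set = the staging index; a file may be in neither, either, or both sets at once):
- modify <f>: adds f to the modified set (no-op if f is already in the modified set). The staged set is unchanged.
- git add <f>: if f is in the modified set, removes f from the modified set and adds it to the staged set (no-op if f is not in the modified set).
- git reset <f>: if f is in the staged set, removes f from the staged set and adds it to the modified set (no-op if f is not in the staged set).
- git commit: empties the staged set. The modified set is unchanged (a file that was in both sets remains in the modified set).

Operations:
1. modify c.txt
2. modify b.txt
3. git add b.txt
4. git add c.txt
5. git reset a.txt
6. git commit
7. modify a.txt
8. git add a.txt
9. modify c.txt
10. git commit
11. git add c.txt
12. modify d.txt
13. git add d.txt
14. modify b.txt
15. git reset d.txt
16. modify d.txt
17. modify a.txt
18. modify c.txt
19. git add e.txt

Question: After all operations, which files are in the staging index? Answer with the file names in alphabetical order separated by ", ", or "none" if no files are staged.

After op 1 (modify c.txt): modified={c.txt} staged={none}
After op 2 (modify b.txt): modified={b.txt, c.txt} staged={none}
After op 3 (git add b.txt): modified={c.txt} staged={b.txt}
After op 4 (git add c.txt): modified={none} staged={b.txt, c.txt}
After op 5 (git reset a.txt): modified={none} staged={b.txt, c.txt}
After op 6 (git commit): modified={none} staged={none}
After op 7 (modify a.txt): modified={a.txt} staged={none}
After op 8 (git add a.txt): modified={none} staged={a.txt}
After op 9 (modify c.txt): modified={c.txt} staged={a.txt}
After op 10 (git commit): modified={c.txt} staged={none}
After op 11 (git add c.txt): modified={none} staged={c.txt}
After op 12 (modify d.txt): modified={d.txt} staged={c.txt}
After op 13 (git add d.txt): modified={none} staged={c.txt, d.txt}
After op 14 (modify b.txt): modified={b.txt} staged={c.txt, d.txt}
After op 15 (git reset d.txt): modified={b.txt, d.txt} staged={c.txt}
After op 16 (modify d.txt): modified={b.txt, d.txt} staged={c.txt}
After op 17 (modify a.txt): modified={a.txt, b.txt, d.txt} staged={c.txt}
After op 18 (modify c.txt): modified={a.txt, b.txt, c.txt, d.txt} staged={c.txt}
After op 19 (git add e.txt): modified={a.txt, b.txt, c.txt, d.txt} staged={c.txt}

Answer: c.txt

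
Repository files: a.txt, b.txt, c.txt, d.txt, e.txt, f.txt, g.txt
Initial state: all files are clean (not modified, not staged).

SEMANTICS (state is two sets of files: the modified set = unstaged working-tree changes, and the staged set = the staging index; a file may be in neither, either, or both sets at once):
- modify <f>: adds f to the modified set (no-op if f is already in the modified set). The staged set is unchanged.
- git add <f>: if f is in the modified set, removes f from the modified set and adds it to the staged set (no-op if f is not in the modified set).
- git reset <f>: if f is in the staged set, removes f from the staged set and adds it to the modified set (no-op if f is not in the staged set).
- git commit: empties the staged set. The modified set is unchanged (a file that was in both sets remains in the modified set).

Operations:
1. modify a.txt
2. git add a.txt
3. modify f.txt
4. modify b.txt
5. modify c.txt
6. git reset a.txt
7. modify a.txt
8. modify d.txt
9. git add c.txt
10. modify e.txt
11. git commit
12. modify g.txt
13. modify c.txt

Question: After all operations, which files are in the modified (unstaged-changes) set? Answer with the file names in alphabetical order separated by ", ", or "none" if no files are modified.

Answer: a.txt, b.txt, c.txt, d.txt, e.txt, f.txt, g.txt

Derivation:
After op 1 (modify a.txt): modified={a.txt} staged={none}
After op 2 (git add a.txt): modified={none} staged={a.txt}
After op 3 (modify f.txt): modified={f.txt} staged={a.txt}
After op 4 (modify b.txt): modified={b.txt, f.txt} staged={a.txt}
After op 5 (modify c.txt): modified={b.txt, c.txt, f.txt} staged={a.txt}
After op 6 (git reset a.txt): modified={a.txt, b.txt, c.txt, f.txt} staged={none}
After op 7 (modify a.txt): modified={a.txt, b.txt, c.txt, f.txt} staged={none}
After op 8 (modify d.txt): modified={a.txt, b.txt, c.txt, d.txt, f.txt} staged={none}
After op 9 (git add c.txt): modified={a.txt, b.txt, d.txt, f.txt} staged={c.txt}
After op 10 (modify e.txt): modified={a.txt, b.txt, d.txt, e.txt, f.txt} staged={c.txt}
After op 11 (git commit): modified={a.txt, b.txt, d.txt, e.txt, f.txt} staged={none}
After op 12 (modify g.txt): modified={a.txt, b.txt, d.txt, e.txt, f.txt, g.txt} staged={none}
After op 13 (modify c.txt): modified={a.txt, b.txt, c.txt, d.txt, e.txt, f.txt, g.txt} staged={none}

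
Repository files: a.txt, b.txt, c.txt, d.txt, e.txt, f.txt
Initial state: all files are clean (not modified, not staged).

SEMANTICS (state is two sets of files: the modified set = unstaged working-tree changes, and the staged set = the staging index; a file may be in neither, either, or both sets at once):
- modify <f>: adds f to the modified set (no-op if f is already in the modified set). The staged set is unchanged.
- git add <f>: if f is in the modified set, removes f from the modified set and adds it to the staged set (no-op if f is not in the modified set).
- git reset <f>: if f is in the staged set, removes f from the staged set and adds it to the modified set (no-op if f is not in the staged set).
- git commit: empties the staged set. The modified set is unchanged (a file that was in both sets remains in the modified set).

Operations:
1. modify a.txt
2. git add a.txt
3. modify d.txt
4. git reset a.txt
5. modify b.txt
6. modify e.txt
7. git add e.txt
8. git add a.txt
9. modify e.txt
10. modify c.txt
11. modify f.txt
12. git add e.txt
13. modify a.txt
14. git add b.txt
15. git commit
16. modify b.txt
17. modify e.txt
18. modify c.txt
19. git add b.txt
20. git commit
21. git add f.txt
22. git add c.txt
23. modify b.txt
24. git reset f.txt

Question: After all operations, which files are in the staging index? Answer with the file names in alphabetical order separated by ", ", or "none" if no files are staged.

Answer: c.txt

Derivation:
After op 1 (modify a.txt): modified={a.txt} staged={none}
After op 2 (git add a.txt): modified={none} staged={a.txt}
After op 3 (modify d.txt): modified={d.txt} staged={a.txt}
After op 4 (git reset a.txt): modified={a.txt, d.txt} staged={none}
After op 5 (modify b.txt): modified={a.txt, b.txt, d.txt} staged={none}
After op 6 (modify e.txt): modified={a.txt, b.txt, d.txt, e.txt} staged={none}
After op 7 (git add e.txt): modified={a.txt, b.txt, d.txt} staged={e.txt}
After op 8 (git add a.txt): modified={b.txt, d.txt} staged={a.txt, e.txt}
After op 9 (modify e.txt): modified={b.txt, d.txt, e.txt} staged={a.txt, e.txt}
After op 10 (modify c.txt): modified={b.txt, c.txt, d.txt, e.txt} staged={a.txt, e.txt}
After op 11 (modify f.txt): modified={b.txt, c.txt, d.txt, e.txt, f.txt} staged={a.txt, e.txt}
After op 12 (git add e.txt): modified={b.txt, c.txt, d.txt, f.txt} staged={a.txt, e.txt}
After op 13 (modify a.txt): modified={a.txt, b.txt, c.txt, d.txt, f.txt} staged={a.txt, e.txt}
After op 14 (git add b.txt): modified={a.txt, c.txt, d.txt, f.txt} staged={a.txt, b.txt, e.txt}
After op 15 (git commit): modified={a.txt, c.txt, d.txt, f.txt} staged={none}
After op 16 (modify b.txt): modified={a.txt, b.txt, c.txt, d.txt, f.txt} staged={none}
After op 17 (modify e.txt): modified={a.txt, b.txt, c.txt, d.txt, e.txt, f.txt} staged={none}
After op 18 (modify c.txt): modified={a.txt, b.txt, c.txt, d.txt, e.txt, f.txt} staged={none}
After op 19 (git add b.txt): modified={a.txt, c.txt, d.txt, e.txt, f.txt} staged={b.txt}
After op 20 (git commit): modified={a.txt, c.txt, d.txt, e.txt, f.txt} staged={none}
After op 21 (git add f.txt): modified={a.txt, c.txt, d.txt, e.txt} staged={f.txt}
After op 22 (git add c.txt): modified={a.txt, d.txt, e.txt} staged={c.txt, f.txt}
After op 23 (modify b.txt): modified={a.txt, b.txt, d.txt, e.txt} staged={c.txt, f.txt}
After op 24 (git reset f.txt): modified={a.txt, b.txt, d.txt, e.txt, f.txt} staged={c.txt}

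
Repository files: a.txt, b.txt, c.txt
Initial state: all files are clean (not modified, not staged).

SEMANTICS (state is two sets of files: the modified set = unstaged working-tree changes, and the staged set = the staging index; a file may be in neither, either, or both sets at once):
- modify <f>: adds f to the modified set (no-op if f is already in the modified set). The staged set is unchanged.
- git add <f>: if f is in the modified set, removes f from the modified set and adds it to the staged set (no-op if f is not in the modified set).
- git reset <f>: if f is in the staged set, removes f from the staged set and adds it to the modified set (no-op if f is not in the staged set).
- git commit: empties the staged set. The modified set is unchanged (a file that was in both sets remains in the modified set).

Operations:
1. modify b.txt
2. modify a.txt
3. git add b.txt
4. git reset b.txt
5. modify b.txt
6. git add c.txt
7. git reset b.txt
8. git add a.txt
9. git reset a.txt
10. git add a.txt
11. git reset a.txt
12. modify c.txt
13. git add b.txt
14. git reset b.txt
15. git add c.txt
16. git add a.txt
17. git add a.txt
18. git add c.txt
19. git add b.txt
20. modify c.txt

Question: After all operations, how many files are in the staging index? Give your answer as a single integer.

Answer: 3

Derivation:
After op 1 (modify b.txt): modified={b.txt} staged={none}
After op 2 (modify a.txt): modified={a.txt, b.txt} staged={none}
After op 3 (git add b.txt): modified={a.txt} staged={b.txt}
After op 4 (git reset b.txt): modified={a.txt, b.txt} staged={none}
After op 5 (modify b.txt): modified={a.txt, b.txt} staged={none}
After op 6 (git add c.txt): modified={a.txt, b.txt} staged={none}
After op 7 (git reset b.txt): modified={a.txt, b.txt} staged={none}
After op 8 (git add a.txt): modified={b.txt} staged={a.txt}
After op 9 (git reset a.txt): modified={a.txt, b.txt} staged={none}
After op 10 (git add a.txt): modified={b.txt} staged={a.txt}
After op 11 (git reset a.txt): modified={a.txt, b.txt} staged={none}
After op 12 (modify c.txt): modified={a.txt, b.txt, c.txt} staged={none}
After op 13 (git add b.txt): modified={a.txt, c.txt} staged={b.txt}
After op 14 (git reset b.txt): modified={a.txt, b.txt, c.txt} staged={none}
After op 15 (git add c.txt): modified={a.txt, b.txt} staged={c.txt}
After op 16 (git add a.txt): modified={b.txt} staged={a.txt, c.txt}
After op 17 (git add a.txt): modified={b.txt} staged={a.txt, c.txt}
After op 18 (git add c.txt): modified={b.txt} staged={a.txt, c.txt}
After op 19 (git add b.txt): modified={none} staged={a.txt, b.txt, c.txt}
After op 20 (modify c.txt): modified={c.txt} staged={a.txt, b.txt, c.txt}
Final staged set: {a.txt, b.txt, c.txt} -> count=3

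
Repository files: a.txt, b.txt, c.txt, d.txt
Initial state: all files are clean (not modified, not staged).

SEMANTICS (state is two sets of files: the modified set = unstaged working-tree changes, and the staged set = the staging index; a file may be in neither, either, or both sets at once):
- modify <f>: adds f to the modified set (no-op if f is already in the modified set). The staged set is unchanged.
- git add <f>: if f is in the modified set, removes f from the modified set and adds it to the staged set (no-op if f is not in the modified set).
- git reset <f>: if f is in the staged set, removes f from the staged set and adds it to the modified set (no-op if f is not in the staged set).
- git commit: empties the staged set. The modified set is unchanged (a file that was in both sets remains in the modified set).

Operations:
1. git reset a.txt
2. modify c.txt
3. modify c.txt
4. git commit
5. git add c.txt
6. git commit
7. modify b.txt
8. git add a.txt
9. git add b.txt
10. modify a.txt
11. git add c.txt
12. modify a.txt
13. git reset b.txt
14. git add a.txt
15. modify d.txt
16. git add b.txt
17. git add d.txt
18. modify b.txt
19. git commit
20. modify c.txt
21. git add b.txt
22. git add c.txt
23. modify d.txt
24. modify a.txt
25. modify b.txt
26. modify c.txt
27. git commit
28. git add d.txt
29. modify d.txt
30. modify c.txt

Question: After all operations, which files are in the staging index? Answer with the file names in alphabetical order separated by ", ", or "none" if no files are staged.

After op 1 (git reset a.txt): modified={none} staged={none}
After op 2 (modify c.txt): modified={c.txt} staged={none}
After op 3 (modify c.txt): modified={c.txt} staged={none}
After op 4 (git commit): modified={c.txt} staged={none}
After op 5 (git add c.txt): modified={none} staged={c.txt}
After op 6 (git commit): modified={none} staged={none}
After op 7 (modify b.txt): modified={b.txt} staged={none}
After op 8 (git add a.txt): modified={b.txt} staged={none}
After op 9 (git add b.txt): modified={none} staged={b.txt}
After op 10 (modify a.txt): modified={a.txt} staged={b.txt}
After op 11 (git add c.txt): modified={a.txt} staged={b.txt}
After op 12 (modify a.txt): modified={a.txt} staged={b.txt}
After op 13 (git reset b.txt): modified={a.txt, b.txt} staged={none}
After op 14 (git add a.txt): modified={b.txt} staged={a.txt}
After op 15 (modify d.txt): modified={b.txt, d.txt} staged={a.txt}
After op 16 (git add b.txt): modified={d.txt} staged={a.txt, b.txt}
After op 17 (git add d.txt): modified={none} staged={a.txt, b.txt, d.txt}
After op 18 (modify b.txt): modified={b.txt} staged={a.txt, b.txt, d.txt}
After op 19 (git commit): modified={b.txt} staged={none}
After op 20 (modify c.txt): modified={b.txt, c.txt} staged={none}
After op 21 (git add b.txt): modified={c.txt} staged={b.txt}
After op 22 (git add c.txt): modified={none} staged={b.txt, c.txt}
After op 23 (modify d.txt): modified={d.txt} staged={b.txt, c.txt}
After op 24 (modify a.txt): modified={a.txt, d.txt} staged={b.txt, c.txt}
After op 25 (modify b.txt): modified={a.txt, b.txt, d.txt} staged={b.txt, c.txt}
After op 26 (modify c.txt): modified={a.txt, b.txt, c.txt, d.txt} staged={b.txt, c.txt}
After op 27 (git commit): modified={a.txt, b.txt, c.txt, d.txt} staged={none}
After op 28 (git add d.txt): modified={a.txt, b.txt, c.txt} staged={d.txt}
After op 29 (modify d.txt): modified={a.txt, b.txt, c.txt, d.txt} staged={d.txt}
After op 30 (modify c.txt): modified={a.txt, b.txt, c.txt, d.txt} staged={d.txt}

Answer: d.txt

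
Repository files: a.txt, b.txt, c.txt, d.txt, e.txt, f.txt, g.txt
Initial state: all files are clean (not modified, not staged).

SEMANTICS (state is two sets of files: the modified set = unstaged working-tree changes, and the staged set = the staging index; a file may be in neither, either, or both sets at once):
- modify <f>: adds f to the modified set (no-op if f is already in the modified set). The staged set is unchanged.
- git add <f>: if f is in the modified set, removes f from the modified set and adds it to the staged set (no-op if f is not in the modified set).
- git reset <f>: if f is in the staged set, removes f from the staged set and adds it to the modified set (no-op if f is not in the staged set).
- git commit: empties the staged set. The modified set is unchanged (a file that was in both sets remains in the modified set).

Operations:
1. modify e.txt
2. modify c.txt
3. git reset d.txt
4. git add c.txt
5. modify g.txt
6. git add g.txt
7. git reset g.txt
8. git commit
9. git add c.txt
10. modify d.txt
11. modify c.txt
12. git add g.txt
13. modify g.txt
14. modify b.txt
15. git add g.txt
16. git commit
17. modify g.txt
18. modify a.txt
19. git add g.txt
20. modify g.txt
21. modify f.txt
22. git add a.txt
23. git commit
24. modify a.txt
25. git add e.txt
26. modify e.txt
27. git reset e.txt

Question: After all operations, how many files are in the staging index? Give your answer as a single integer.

After op 1 (modify e.txt): modified={e.txt} staged={none}
After op 2 (modify c.txt): modified={c.txt, e.txt} staged={none}
After op 3 (git reset d.txt): modified={c.txt, e.txt} staged={none}
After op 4 (git add c.txt): modified={e.txt} staged={c.txt}
After op 5 (modify g.txt): modified={e.txt, g.txt} staged={c.txt}
After op 6 (git add g.txt): modified={e.txt} staged={c.txt, g.txt}
After op 7 (git reset g.txt): modified={e.txt, g.txt} staged={c.txt}
After op 8 (git commit): modified={e.txt, g.txt} staged={none}
After op 9 (git add c.txt): modified={e.txt, g.txt} staged={none}
After op 10 (modify d.txt): modified={d.txt, e.txt, g.txt} staged={none}
After op 11 (modify c.txt): modified={c.txt, d.txt, e.txt, g.txt} staged={none}
After op 12 (git add g.txt): modified={c.txt, d.txt, e.txt} staged={g.txt}
After op 13 (modify g.txt): modified={c.txt, d.txt, e.txt, g.txt} staged={g.txt}
After op 14 (modify b.txt): modified={b.txt, c.txt, d.txt, e.txt, g.txt} staged={g.txt}
After op 15 (git add g.txt): modified={b.txt, c.txt, d.txt, e.txt} staged={g.txt}
After op 16 (git commit): modified={b.txt, c.txt, d.txt, e.txt} staged={none}
After op 17 (modify g.txt): modified={b.txt, c.txt, d.txt, e.txt, g.txt} staged={none}
After op 18 (modify a.txt): modified={a.txt, b.txt, c.txt, d.txt, e.txt, g.txt} staged={none}
After op 19 (git add g.txt): modified={a.txt, b.txt, c.txt, d.txt, e.txt} staged={g.txt}
After op 20 (modify g.txt): modified={a.txt, b.txt, c.txt, d.txt, e.txt, g.txt} staged={g.txt}
After op 21 (modify f.txt): modified={a.txt, b.txt, c.txt, d.txt, e.txt, f.txt, g.txt} staged={g.txt}
After op 22 (git add a.txt): modified={b.txt, c.txt, d.txt, e.txt, f.txt, g.txt} staged={a.txt, g.txt}
After op 23 (git commit): modified={b.txt, c.txt, d.txt, e.txt, f.txt, g.txt} staged={none}
After op 24 (modify a.txt): modified={a.txt, b.txt, c.txt, d.txt, e.txt, f.txt, g.txt} staged={none}
After op 25 (git add e.txt): modified={a.txt, b.txt, c.txt, d.txt, f.txt, g.txt} staged={e.txt}
After op 26 (modify e.txt): modified={a.txt, b.txt, c.txt, d.txt, e.txt, f.txt, g.txt} staged={e.txt}
After op 27 (git reset e.txt): modified={a.txt, b.txt, c.txt, d.txt, e.txt, f.txt, g.txt} staged={none}
Final staged set: {none} -> count=0

Answer: 0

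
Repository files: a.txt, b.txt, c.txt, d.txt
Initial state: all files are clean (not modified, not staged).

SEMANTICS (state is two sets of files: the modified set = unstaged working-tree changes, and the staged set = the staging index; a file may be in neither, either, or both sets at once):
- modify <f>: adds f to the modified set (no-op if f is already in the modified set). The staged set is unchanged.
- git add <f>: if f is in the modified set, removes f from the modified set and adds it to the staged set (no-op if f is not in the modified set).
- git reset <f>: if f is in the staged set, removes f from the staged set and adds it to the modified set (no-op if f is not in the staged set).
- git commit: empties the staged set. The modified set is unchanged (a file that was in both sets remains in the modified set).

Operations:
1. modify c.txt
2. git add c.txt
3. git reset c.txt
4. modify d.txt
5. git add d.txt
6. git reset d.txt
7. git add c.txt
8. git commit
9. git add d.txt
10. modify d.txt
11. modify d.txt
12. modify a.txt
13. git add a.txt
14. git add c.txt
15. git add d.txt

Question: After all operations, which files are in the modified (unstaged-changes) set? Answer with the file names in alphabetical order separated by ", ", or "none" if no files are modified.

After op 1 (modify c.txt): modified={c.txt} staged={none}
After op 2 (git add c.txt): modified={none} staged={c.txt}
After op 3 (git reset c.txt): modified={c.txt} staged={none}
After op 4 (modify d.txt): modified={c.txt, d.txt} staged={none}
After op 5 (git add d.txt): modified={c.txt} staged={d.txt}
After op 6 (git reset d.txt): modified={c.txt, d.txt} staged={none}
After op 7 (git add c.txt): modified={d.txt} staged={c.txt}
After op 8 (git commit): modified={d.txt} staged={none}
After op 9 (git add d.txt): modified={none} staged={d.txt}
After op 10 (modify d.txt): modified={d.txt} staged={d.txt}
After op 11 (modify d.txt): modified={d.txt} staged={d.txt}
After op 12 (modify a.txt): modified={a.txt, d.txt} staged={d.txt}
After op 13 (git add a.txt): modified={d.txt} staged={a.txt, d.txt}
After op 14 (git add c.txt): modified={d.txt} staged={a.txt, d.txt}
After op 15 (git add d.txt): modified={none} staged={a.txt, d.txt}

Answer: none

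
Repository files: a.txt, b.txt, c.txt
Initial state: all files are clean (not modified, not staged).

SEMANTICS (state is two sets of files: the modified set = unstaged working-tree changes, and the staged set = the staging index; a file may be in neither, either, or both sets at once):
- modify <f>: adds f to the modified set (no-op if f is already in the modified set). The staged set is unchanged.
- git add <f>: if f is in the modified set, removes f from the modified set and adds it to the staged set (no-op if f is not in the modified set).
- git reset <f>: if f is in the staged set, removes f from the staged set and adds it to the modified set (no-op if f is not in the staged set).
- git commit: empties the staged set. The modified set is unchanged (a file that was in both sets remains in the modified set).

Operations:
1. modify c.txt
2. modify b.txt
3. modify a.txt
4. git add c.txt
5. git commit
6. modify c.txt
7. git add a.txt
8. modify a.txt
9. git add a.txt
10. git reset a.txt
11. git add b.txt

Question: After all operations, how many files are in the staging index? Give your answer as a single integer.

Answer: 1

Derivation:
After op 1 (modify c.txt): modified={c.txt} staged={none}
After op 2 (modify b.txt): modified={b.txt, c.txt} staged={none}
After op 3 (modify a.txt): modified={a.txt, b.txt, c.txt} staged={none}
After op 4 (git add c.txt): modified={a.txt, b.txt} staged={c.txt}
After op 5 (git commit): modified={a.txt, b.txt} staged={none}
After op 6 (modify c.txt): modified={a.txt, b.txt, c.txt} staged={none}
After op 7 (git add a.txt): modified={b.txt, c.txt} staged={a.txt}
After op 8 (modify a.txt): modified={a.txt, b.txt, c.txt} staged={a.txt}
After op 9 (git add a.txt): modified={b.txt, c.txt} staged={a.txt}
After op 10 (git reset a.txt): modified={a.txt, b.txt, c.txt} staged={none}
After op 11 (git add b.txt): modified={a.txt, c.txt} staged={b.txt}
Final staged set: {b.txt} -> count=1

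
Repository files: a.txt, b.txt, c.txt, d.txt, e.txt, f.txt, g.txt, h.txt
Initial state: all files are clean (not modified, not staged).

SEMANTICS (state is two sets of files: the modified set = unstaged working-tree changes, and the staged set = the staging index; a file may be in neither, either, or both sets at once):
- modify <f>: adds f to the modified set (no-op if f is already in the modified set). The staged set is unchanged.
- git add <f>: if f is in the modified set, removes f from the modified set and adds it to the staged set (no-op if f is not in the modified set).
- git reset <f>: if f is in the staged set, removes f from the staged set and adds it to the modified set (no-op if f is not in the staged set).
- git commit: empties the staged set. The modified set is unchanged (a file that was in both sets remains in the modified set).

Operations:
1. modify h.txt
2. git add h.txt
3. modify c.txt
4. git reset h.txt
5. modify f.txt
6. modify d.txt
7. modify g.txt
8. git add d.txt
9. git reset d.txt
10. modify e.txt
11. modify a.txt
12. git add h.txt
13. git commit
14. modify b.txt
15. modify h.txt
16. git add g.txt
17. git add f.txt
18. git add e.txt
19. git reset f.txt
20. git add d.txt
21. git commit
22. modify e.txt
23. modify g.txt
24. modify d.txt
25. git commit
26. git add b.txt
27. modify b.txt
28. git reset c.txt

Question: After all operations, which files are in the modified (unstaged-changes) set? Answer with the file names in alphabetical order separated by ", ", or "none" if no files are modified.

After op 1 (modify h.txt): modified={h.txt} staged={none}
After op 2 (git add h.txt): modified={none} staged={h.txt}
After op 3 (modify c.txt): modified={c.txt} staged={h.txt}
After op 4 (git reset h.txt): modified={c.txt, h.txt} staged={none}
After op 5 (modify f.txt): modified={c.txt, f.txt, h.txt} staged={none}
After op 6 (modify d.txt): modified={c.txt, d.txt, f.txt, h.txt} staged={none}
After op 7 (modify g.txt): modified={c.txt, d.txt, f.txt, g.txt, h.txt} staged={none}
After op 8 (git add d.txt): modified={c.txt, f.txt, g.txt, h.txt} staged={d.txt}
After op 9 (git reset d.txt): modified={c.txt, d.txt, f.txt, g.txt, h.txt} staged={none}
After op 10 (modify e.txt): modified={c.txt, d.txt, e.txt, f.txt, g.txt, h.txt} staged={none}
After op 11 (modify a.txt): modified={a.txt, c.txt, d.txt, e.txt, f.txt, g.txt, h.txt} staged={none}
After op 12 (git add h.txt): modified={a.txt, c.txt, d.txt, e.txt, f.txt, g.txt} staged={h.txt}
After op 13 (git commit): modified={a.txt, c.txt, d.txt, e.txt, f.txt, g.txt} staged={none}
After op 14 (modify b.txt): modified={a.txt, b.txt, c.txt, d.txt, e.txt, f.txt, g.txt} staged={none}
After op 15 (modify h.txt): modified={a.txt, b.txt, c.txt, d.txt, e.txt, f.txt, g.txt, h.txt} staged={none}
After op 16 (git add g.txt): modified={a.txt, b.txt, c.txt, d.txt, e.txt, f.txt, h.txt} staged={g.txt}
After op 17 (git add f.txt): modified={a.txt, b.txt, c.txt, d.txt, e.txt, h.txt} staged={f.txt, g.txt}
After op 18 (git add e.txt): modified={a.txt, b.txt, c.txt, d.txt, h.txt} staged={e.txt, f.txt, g.txt}
After op 19 (git reset f.txt): modified={a.txt, b.txt, c.txt, d.txt, f.txt, h.txt} staged={e.txt, g.txt}
After op 20 (git add d.txt): modified={a.txt, b.txt, c.txt, f.txt, h.txt} staged={d.txt, e.txt, g.txt}
After op 21 (git commit): modified={a.txt, b.txt, c.txt, f.txt, h.txt} staged={none}
After op 22 (modify e.txt): modified={a.txt, b.txt, c.txt, e.txt, f.txt, h.txt} staged={none}
After op 23 (modify g.txt): modified={a.txt, b.txt, c.txt, e.txt, f.txt, g.txt, h.txt} staged={none}
After op 24 (modify d.txt): modified={a.txt, b.txt, c.txt, d.txt, e.txt, f.txt, g.txt, h.txt} staged={none}
After op 25 (git commit): modified={a.txt, b.txt, c.txt, d.txt, e.txt, f.txt, g.txt, h.txt} staged={none}
After op 26 (git add b.txt): modified={a.txt, c.txt, d.txt, e.txt, f.txt, g.txt, h.txt} staged={b.txt}
After op 27 (modify b.txt): modified={a.txt, b.txt, c.txt, d.txt, e.txt, f.txt, g.txt, h.txt} staged={b.txt}
After op 28 (git reset c.txt): modified={a.txt, b.txt, c.txt, d.txt, e.txt, f.txt, g.txt, h.txt} staged={b.txt}

Answer: a.txt, b.txt, c.txt, d.txt, e.txt, f.txt, g.txt, h.txt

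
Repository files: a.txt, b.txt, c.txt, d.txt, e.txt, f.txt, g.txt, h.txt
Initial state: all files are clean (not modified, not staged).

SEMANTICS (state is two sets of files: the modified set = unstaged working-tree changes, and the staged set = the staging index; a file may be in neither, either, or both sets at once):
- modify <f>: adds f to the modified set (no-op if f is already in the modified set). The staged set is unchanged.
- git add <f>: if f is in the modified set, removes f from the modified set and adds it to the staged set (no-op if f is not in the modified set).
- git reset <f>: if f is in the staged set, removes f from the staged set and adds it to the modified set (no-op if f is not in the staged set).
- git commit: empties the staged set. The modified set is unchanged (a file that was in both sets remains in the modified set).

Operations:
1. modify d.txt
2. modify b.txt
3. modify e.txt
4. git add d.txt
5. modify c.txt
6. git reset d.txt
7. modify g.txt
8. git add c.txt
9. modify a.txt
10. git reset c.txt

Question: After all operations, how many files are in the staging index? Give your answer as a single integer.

Answer: 0

Derivation:
After op 1 (modify d.txt): modified={d.txt} staged={none}
After op 2 (modify b.txt): modified={b.txt, d.txt} staged={none}
After op 3 (modify e.txt): modified={b.txt, d.txt, e.txt} staged={none}
After op 4 (git add d.txt): modified={b.txt, e.txt} staged={d.txt}
After op 5 (modify c.txt): modified={b.txt, c.txt, e.txt} staged={d.txt}
After op 6 (git reset d.txt): modified={b.txt, c.txt, d.txt, e.txt} staged={none}
After op 7 (modify g.txt): modified={b.txt, c.txt, d.txt, e.txt, g.txt} staged={none}
After op 8 (git add c.txt): modified={b.txt, d.txt, e.txt, g.txt} staged={c.txt}
After op 9 (modify a.txt): modified={a.txt, b.txt, d.txt, e.txt, g.txt} staged={c.txt}
After op 10 (git reset c.txt): modified={a.txt, b.txt, c.txt, d.txt, e.txt, g.txt} staged={none}
Final staged set: {none} -> count=0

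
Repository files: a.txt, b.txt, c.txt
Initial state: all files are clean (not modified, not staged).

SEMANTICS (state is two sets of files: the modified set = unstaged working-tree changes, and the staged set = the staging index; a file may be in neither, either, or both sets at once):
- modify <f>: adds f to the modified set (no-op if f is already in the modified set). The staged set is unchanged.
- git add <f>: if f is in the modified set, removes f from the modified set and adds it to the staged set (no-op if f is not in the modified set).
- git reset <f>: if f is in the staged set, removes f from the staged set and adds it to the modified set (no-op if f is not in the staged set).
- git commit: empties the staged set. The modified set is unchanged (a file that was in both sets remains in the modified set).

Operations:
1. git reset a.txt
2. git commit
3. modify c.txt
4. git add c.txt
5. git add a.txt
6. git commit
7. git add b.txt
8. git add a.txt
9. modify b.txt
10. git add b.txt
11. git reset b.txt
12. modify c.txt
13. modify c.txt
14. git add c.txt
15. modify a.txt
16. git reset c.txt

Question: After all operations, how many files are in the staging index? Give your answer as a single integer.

Answer: 0

Derivation:
After op 1 (git reset a.txt): modified={none} staged={none}
After op 2 (git commit): modified={none} staged={none}
After op 3 (modify c.txt): modified={c.txt} staged={none}
After op 4 (git add c.txt): modified={none} staged={c.txt}
After op 5 (git add a.txt): modified={none} staged={c.txt}
After op 6 (git commit): modified={none} staged={none}
After op 7 (git add b.txt): modified={none} staged={none}
After op 8 (git add a.txt): modified={none} staged={none}
After op 9 (modify b.txt): modified={b.txt} staged={none}
After op 10 (git add b.txt): modified={none} staged={b.txt}
After op 11 (git reset b.txt): modified={b.txt} staged={none}
After op 12 (modify c.txt): modified={b.txt, c.txt} staged={none}
After op 13 (modify c.txt): modified={b.txt, c.txt} staged={none}
After op 14 (git add c.txt): modified={b.txt} staged={c.txt}
After op 15 (modify a.txt): modified={a.txt, b.txt} staged={c.txt}
After op 16 (git reset c.txt): modified={a.txt, b.txt, c.txt} staged={none}
Final staged set: {none} -> count=0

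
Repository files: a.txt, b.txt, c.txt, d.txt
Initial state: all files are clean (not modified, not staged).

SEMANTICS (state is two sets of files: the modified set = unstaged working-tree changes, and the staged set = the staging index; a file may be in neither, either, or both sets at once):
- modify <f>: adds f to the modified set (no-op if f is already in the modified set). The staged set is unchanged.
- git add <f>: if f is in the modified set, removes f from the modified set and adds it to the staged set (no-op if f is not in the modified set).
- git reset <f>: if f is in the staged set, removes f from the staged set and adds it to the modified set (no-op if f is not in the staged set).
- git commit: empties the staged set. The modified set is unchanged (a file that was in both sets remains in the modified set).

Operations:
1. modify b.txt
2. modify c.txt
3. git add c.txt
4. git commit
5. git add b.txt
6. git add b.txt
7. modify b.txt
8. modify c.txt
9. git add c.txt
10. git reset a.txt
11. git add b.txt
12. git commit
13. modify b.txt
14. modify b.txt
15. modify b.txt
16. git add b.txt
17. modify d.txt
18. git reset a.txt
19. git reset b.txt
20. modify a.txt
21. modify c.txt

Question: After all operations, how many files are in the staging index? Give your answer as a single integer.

After op 1 (modify b.txt): modified={b.txt} staged={none}
After op 2 (modify c.txt): modified={b.txt, c.txt} staged={none}
After op 3 (git add c.txt): modified={b.txt} staged={c.txt}
After op 4 (git commit): modified={b.txt} staged={none}
After op 5 (git add b.txt): modified={none} staged={b.txt}
After op 6 (git add b.txt): modified={none} staged={b.txt}
After op 7 (modify b.txt): modified={b.txt} staged={b.txt}
After op 8 (modify c.txt): modified={b.txt, c.txt} staged={b.txt}
After op 9 (git add c.txt): modified={b.txt} staged={b.txt, c.txt}
After op 10 (git reset a.txt): modified={b.txt} staged={b.txt, c.txt}
After op 11 (git add b.txt): modified={none} staged={b.txt, c.txt}
After op 12 (git commit): modified={none} staged={none}
After op 13 (modify b.txt): modified={b.txt} staged={none}
After op 14 (modify b.txt): modified={b.txt} staged={none}
After op 15 (modify b.txt): modified={b.txt} staged={none}
After op 16 (git add b.txt): modified={none} staged={b.txt}
After op 17 (modify d.txt): modified={d.txt} staged={b.txt}
After op 18 (git reset a.txt): modified={d.txt} staged={b.txt}
After op 19 (git reset b.txt): modified={b.txt, d.txt} staged={none}
After op 20 (modify a.txt): modified={a.txt, b.txt, d.txt} staged={none}
After op 21 (modify c.txt): modified={a.txt, b.txt, c.txt, d.txt} staged={none}
Final staged set: {none} -> count=0

Answer: 0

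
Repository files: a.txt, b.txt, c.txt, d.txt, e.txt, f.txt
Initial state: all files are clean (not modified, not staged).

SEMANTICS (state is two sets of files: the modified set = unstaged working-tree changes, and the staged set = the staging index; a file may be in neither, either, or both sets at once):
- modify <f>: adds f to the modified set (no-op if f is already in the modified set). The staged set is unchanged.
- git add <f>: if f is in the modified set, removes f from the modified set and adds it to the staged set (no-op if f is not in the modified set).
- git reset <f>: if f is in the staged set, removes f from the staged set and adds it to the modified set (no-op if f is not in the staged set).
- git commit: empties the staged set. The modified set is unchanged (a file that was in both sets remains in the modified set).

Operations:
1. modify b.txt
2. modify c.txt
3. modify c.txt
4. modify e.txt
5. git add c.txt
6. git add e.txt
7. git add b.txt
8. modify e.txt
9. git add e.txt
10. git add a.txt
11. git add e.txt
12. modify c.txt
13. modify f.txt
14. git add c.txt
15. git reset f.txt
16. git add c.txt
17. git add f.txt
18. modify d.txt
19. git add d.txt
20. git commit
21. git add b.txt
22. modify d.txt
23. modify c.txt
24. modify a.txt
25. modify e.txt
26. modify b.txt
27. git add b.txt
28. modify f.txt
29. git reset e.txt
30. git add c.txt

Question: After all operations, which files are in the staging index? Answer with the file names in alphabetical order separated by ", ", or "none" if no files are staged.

After op 1 (modify b.txt): modified={b.txt} staged={none}
After op 2 (modify c.txt): modified={b.txt, c.txt} staged={none}
After op 3 (modify c.txt): modified={b.txt, c.txt} staged={none}
After op 4 (modify e.txt): modified={b.txt, c.txt, e.txt} staged={none}
After op 5 (git add c.txt): modified={b.txt, e.txt} staged={c.txt}
After op 6 (git add e.txt): modified={b.txt} staged={c.txt, e.txt}
After op 7 (git add b.txt): modified={none} staged={b.txt, c.txt, e.txt}
After op 8 (modify e.txt): modified={e.txt} staged={b.txt, c.txt, e.txt}
After op 9 (git add e.txt): modified={none} staged={b.txt, c.txt, e.txt}
After op 10 (git add a.txt): modified={none} staged={b.txt, c.txt, e.txt}
After op 11 (git add e.txt): modified={none} staged={b.txt, c.txt, e.txt}
After op 12 (modify c.txt): modified={c.txt} staged={b.txt, c.txt, e.txt}
After op 13 (modify f.txt): modified={c.txt, f.txt} staged={b.txt, c.txt, e.txt}
After op 14 (git add c.txt): modified={f.txt} staged={b.txt, c.txt, e.txt}
After op 15 (git reset f.txt): modified={f.txt} staged={b.txt, c.txt, e.txt}
After op 16 (git add c.txt): modified={f.txt} staged={b.txt, c.txt, e.txt}
After op 17 (git add f.txt): modified={none} staged={b.txt, c.txt, e.txt, f.txt}
After op 18 (modify d.txt): modified={d.txt} staged={b.txt, c.txt, e.txt, f.txt}
After op 19 (git add d.txt): modified={none} staged={b.txt, c.txt, d.txt, e.txt, f.txt}
After op 20 (git commit): modified={none} staged={none}
After op 21 (git add b.txt): modified={none} staged={none}
After op 22 (modify d.txt): modified={d.txt} staged={none}
After op 23 (modify c.txt): modified={c.txt, d.txt} staged={none}
After op 24 (modify a.txt): modified={a.txt, c.txt, d.txt} staged={none}
After op 25 (modify e.txt): modified={a.txt, c.txt, d.txt, e.txt} staged={none}
After op 26 (modify b.txt): modified={a.txt, b.txt, c.txt, d.txt, e.txt} staged={none}
After op 27 (git add b.txt): modified={a.txt, c.txt, d.txt, e.txt} staged={b.txt}
After op 28 (modify f.txt): modified={a.txt, c.txt, d.txt, e.txt, f.txt} staged={b.txt}
After op 29 (git reset e.txt): modified={a.txt, c.txt, d.txt, e.txt, f.txt} staged={b.txt}
After op 30 (git add c.txt): modified={a.txt, d.txt, e.txt, f.txt} staged={b.txt, c.txt}

Answer: b.txt, c.txt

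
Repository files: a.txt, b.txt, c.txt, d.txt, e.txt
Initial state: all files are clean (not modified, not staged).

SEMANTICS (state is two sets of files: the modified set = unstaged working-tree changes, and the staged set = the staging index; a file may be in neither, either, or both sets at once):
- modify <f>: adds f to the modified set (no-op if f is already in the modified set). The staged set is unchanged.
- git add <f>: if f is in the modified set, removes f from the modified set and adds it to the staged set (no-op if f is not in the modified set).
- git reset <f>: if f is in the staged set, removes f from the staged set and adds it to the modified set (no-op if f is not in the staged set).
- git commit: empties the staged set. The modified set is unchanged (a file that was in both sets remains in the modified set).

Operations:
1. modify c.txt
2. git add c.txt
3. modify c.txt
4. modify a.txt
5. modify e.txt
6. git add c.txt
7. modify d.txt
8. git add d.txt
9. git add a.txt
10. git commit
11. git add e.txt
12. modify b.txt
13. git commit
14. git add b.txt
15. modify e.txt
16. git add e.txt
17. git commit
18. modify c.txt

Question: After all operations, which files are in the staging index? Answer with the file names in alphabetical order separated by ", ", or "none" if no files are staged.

After op 1 (modify c.txt): modified={c.txt} staged={none}
After op 2 (git add c.txt): modified={none} staged={c.txt}
After op 3 (modify c.txt): modified={c.txt} staged={c.txt}
After op 4 (modify a.txt): modified={a.txt, c.txt} staged={c.txt}
After op 5 (modify e.txt): modified={a.txt, c.txt, e.txt} staged={c.txt}
After op 6 (git add c.txt): modified={a.txt, e.txt} staged={c.txt}
After op 7 (modify d.txt): modified={a.txt, d.txt, e.txt} staged={c.txt}
After op 8 (git add d.txt): modified={a.txt, e.txt} staged={c.txt, d.txt}
After op 9 (git add a.txt): modified={e.txt} staged={a.txt, c.txt, d.txt}
After op 10 (git commit): modified={e.txt} staged={none}
After op 11 (git add e.txt): modified={none} staged={e.txt}
After op 12 (modify b.txt): modified={b.txt} staged={e.txt}
After op 13 (git commit): modified={b.txt} staged={none}
After op 14 (git add b.txt): modified={none} staged={b.txt}
After op 15 (modify e.txt): modified={e.txt} staged={b.txt}
After op 16 (git add e.txt): modified={none} staged={b.txt, e.txt}
After op 17 (git commit): modified={none} staged={none}
After op 18 (modify c.txt): modified={c.txt} staged={none}

Answer: none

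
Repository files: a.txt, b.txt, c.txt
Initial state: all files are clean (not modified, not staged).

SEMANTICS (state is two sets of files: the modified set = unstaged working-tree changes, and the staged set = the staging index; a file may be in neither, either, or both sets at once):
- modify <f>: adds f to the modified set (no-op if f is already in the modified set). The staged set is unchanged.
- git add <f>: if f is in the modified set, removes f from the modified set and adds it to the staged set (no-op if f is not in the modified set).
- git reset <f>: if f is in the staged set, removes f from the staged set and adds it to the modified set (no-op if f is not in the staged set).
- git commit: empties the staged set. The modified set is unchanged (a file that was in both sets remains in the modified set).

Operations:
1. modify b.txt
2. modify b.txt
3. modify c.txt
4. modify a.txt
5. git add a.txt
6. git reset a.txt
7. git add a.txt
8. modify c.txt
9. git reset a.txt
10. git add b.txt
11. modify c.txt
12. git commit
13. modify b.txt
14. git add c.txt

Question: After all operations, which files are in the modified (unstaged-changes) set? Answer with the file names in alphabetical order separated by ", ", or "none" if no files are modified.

Answer: a.txt, b.txt

Derivation:
After op 1 (modify b.txt): modified={b.txt} staged={none}
After op 2 (modify b.txt): modified={b.txt} staged={none}
After op 3 (modify c.txt): modified={b.txt, c.txt} staged={none}
After op 4 (modify a.txt): modified={a.txt, b.txt, c.txt} staged={none}
After op 5 (git add a.txt): modified={b.txt, c.txt} staged={a.txt}
After op 6 (git reset a.txt): modified={a.txt, b.txt, c.txt} staged={none}
After op 7 (git add a.txt): modified={b.txt, c.txt} staged={a.txt}
After op 8 (modify c.txt): modified={b.txt, c.txt} staged={a.txt}
After op 9 (git reset a.txt): modified={a.txt, b.txt, c.txt} staged={none}
After op 10 (git add b.txt): modified={a.txt, c.txt} staged={b.txt}
After op 11 (modify c.txt): modified={a.txt, c.txt} staged={b.txt}
After op 12 (git commit): modified={a.txt, c.txt} staged={none}
After op 13 (modify b.txt): modified={a.txt, b.txt, c.txt} staged={none}
After op 14 (git add c.txt): modified={a.txt, b.txt} staged={c.txt}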